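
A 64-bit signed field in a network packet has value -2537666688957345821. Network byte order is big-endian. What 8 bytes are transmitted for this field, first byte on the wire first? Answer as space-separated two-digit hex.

Two's complement of -2537666688957345821 in 64 bits: 2537666688957345821 = 0x23379A6891A4F01D; invert → 0xDCC865976E5B0FE2; add 1 → 0xDCC865976E5B0FE3.
Split into bytes (most-significant first): DC C8 65 97 6E 5B 0F E3.
In big-endian order the high byte comes first in memory.
So the memory order matches the most-significant-first order: DC C8 65 97 6E 5B 0F E3.

DC C8 65 97 6E 5B 0F E3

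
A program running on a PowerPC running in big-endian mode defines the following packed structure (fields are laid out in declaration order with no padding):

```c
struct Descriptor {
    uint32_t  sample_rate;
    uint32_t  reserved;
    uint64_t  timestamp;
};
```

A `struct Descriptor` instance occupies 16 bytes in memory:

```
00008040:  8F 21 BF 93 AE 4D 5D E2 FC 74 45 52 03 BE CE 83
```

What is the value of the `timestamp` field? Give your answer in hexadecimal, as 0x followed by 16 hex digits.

0xFC74455203BECE83

`timestamp` follows `sample_rate` (4 B), `reserved` (4 B), so it starts at offset 4 + 4 = 8 and occupies 8 bytes.
Bytes at offsets 8..15: FC 74 45 52 03 BE CE 83.
Big-endian stores the most-significant byte at the lowest address.
The bytes are already most-significant first: 0xFC74455203BECE83.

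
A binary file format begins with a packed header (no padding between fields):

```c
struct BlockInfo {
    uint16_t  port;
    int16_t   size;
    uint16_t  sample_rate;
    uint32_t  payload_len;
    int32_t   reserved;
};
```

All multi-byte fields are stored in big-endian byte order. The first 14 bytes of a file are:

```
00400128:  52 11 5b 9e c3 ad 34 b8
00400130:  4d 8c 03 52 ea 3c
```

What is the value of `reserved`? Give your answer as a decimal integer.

`reserved` follows `port` (2 B), `size` (2 B), `sample_rate` (2 B), `payload_len` (4 B), so it starts at offset 2 + 2 + 2 + 4 = 10 and occupies 4 bytes.
Bytes at offsets 10..13: 03 52 EA 3C.
Big-endian: lowest address holds the most-significant byte.
The bytes are already most-significant first: 0x0352EA3C.
0x0352EA3C = 55765564.

55765564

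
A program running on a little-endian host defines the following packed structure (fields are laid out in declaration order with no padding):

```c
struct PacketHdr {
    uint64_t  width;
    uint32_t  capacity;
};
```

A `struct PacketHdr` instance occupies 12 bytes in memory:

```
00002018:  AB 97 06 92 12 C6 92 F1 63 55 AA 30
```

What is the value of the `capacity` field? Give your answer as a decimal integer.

`capacity` follows `width` (8 bytes), so it starts at byte offset 8 and occupies 4 bytes.
Bytes at offsets 8..11: 63 55 AA 30.
Little-endian stores the least-significant byte at the lowest address.
Reassemble most-significant byte first: 30 AA 55 63 → 0x30AA5563.
0x30AA5563 = 816469347.

816469347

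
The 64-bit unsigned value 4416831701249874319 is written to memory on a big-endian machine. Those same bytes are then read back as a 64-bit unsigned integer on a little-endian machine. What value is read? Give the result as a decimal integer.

10365508333250366269

4416831701249874319 in 64-bit hexadecimal is 0x3D4BBD07E9AED98F.
Stored big-endian, the bytes at ascending addresses are 3D 4B BD 07 E9 AE D9 8F.
Read back as little-endian, the first byte is least significant, giving 0x8FD9AEE907BD4B3D.
0x8FD9AEE907BD4B3D = 10365508333250366269.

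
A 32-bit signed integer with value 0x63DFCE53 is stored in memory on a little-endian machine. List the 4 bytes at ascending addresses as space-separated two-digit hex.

53 CE DF 63

Split into bytes (most-significant first): 63 DF CE 53.
Little-endian: lowest address holds the least-significant byte.
So at ascending addresses the bytes are 53 CE DF 63.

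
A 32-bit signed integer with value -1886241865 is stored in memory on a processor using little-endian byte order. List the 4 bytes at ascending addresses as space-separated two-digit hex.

Two's complement of -1886241865 in 32 bits: 1886241865 = 0x706DC449; invert → 0x8F923BB6; add 1 → 0x8F923BB7.
Split into bytes (most-significant first): 8F 92 3B B7.
In little-endian order the low byte comes first in memory.
So at ascending addresses the bytes are B7 3B 92 8F.

B7 3B 92 8F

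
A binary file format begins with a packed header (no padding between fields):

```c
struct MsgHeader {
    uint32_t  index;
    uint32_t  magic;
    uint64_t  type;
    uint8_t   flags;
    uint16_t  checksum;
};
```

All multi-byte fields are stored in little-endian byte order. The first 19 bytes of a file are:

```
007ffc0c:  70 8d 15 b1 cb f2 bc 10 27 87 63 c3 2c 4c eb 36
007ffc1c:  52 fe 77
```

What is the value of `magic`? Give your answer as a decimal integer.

280818379

`magic` follows `index` (4 bytes), so it starts at byte offset 4 and occupies 4 bytes.
Bytes at offsets 4..7: CB F2 BC 10.
In little-endian order the low byte comes first in memory.
Reassemble most-significant byte first: 10 BC F2 CB → 0x10BCF2CB.
0x10BCF2CB = 280818379.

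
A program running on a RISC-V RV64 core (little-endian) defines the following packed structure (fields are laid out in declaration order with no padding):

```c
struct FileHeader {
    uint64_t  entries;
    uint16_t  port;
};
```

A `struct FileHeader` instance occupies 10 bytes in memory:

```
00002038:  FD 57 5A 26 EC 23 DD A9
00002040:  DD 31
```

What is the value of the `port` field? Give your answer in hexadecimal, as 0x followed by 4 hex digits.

`port` follows `entries` (8 bytes), so it starts at byte offset 8 and occupies 2 bytes.
Bytes at offsets 8..9: DD 31.
Little-endian: lowest address holds the least-significant byte.
Reassemble most-significant byte first: 31 DD → 0x31DD.

0x31DD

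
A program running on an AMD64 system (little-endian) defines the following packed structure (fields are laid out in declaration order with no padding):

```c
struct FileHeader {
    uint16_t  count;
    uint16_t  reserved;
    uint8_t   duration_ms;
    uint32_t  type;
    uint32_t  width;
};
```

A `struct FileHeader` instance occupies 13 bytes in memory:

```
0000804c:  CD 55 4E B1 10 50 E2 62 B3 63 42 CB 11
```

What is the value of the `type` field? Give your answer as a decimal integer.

3009602128

`type` follows `count` (2 B), `reserved` (2 B), `duration_ms` (1 B), so it starts at offset 2 + 2 + 1 = 5 and occupies 4 bytes.
Bytes at offsets 5..8: 50 E2 62 B3.
Little-endian stores the least-significant byte at the lowest address.
Reassemble most-significant byte first: B3 62 E2 50 → 0xB362E250.
0xB362E250 = 3009602128.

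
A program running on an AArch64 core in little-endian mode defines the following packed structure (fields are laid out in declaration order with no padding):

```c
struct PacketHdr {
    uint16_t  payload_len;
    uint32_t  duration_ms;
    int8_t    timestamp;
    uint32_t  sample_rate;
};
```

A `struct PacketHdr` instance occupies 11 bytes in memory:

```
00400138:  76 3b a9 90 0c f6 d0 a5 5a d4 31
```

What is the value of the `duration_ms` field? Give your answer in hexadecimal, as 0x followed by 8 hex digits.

`duration_ms` follows `payload_len` (2 bytes), so it starts at byte offset 2 and occupies 4 bytes.
Bytes at offsets 2..5: A9 90 0C F6.
In little-endian order the low byte comes first in memory.
Reassemble most-significant byte first: F6 0C 90 A9 → 0xF60C90A9.

0xF60C90A9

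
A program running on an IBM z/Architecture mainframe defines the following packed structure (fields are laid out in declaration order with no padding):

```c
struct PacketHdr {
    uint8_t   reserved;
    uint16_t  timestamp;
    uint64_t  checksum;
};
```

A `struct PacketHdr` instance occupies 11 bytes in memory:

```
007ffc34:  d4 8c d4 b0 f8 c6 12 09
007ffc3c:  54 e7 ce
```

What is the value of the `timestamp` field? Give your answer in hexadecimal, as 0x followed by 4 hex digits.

0x8CD4

`timestamp` follows `reserved` (1 byte), so it starts at byte offset 1 and occupies 2 bytes.
Bytes at offsets 1..2: 8C D4.
Big-endian: lowest address holds the most-significant byte.
The bytes are already most-significant first: 0x8CD4.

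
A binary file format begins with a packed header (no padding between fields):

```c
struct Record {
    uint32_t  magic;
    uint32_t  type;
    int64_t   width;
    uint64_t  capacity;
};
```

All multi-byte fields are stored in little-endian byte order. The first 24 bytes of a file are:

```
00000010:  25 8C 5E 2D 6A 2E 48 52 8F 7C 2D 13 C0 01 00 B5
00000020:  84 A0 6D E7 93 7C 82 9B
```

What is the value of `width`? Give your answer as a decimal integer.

`width` follows `magic` (4 B), `type` (4 B), so it starts at offset 4 + 4 = 8 and occupies 8 bytes.
Bytes at offsets 8..15: 8F 7C 2D 13 C0 01 00 B5.
Little-endian stores the least-significant byte at the lowest address.
Reassemble most-significant byte first: B5 00 01 C0 13 2D 7C 8F → 0xB50001C0132D7C8F.
Top bit is set, so as a signed 64-bit value this is 0xB50001C0132D7C8F − 2^64 = -5404317628377498481.

-5404317628377498481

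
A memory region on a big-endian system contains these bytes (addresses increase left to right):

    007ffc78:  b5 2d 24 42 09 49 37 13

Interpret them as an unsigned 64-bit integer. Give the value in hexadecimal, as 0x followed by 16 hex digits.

0xB52D244209493713

Big-endian stores the most-significant byte at the lowest address.
The bytes are already most-significant first: 0xB52D244209493713.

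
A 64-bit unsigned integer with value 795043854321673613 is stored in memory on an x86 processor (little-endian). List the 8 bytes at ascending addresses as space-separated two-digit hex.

8D 65 B3 55 2C 90 08 0B

795043854321673613 in hexadecimal, padded to 64 bits, is 0x0B08902C55B3658D.
Split into bytes (most-significant first): 0B 08 90 2C 55 B3 65 8D.
In little-endian order the low byte comes first in memory.
So at ascending addresses the bytes are 8D 65 B3 55 2C 90 08 0B.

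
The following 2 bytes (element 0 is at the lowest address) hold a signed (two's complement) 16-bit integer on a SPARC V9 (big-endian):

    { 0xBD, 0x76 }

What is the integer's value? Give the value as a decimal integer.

-17034

In big-endian order the high byte comes first in memory.
The bytes are already most-significant first: 0xBD76.
Top bit is set, so as a signed 16-bit value this is 0xBD76 − 2^16 = -17034.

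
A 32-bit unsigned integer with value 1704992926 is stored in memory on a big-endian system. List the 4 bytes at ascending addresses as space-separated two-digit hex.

65 A0 20 9E

1704992926 in hexadecimal, padded to 32 bits, is 0x65A0209E.
Split into bytes (most-significant first): 65 A0 20 9E.
Big-endian stores the most-significant byte at the lowest address.
So the memory order matches the most-significant-first order: 65 A0 20 9E.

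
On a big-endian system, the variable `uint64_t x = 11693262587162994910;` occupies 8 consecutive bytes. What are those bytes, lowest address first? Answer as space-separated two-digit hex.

11693262587162994910 in hexadecimal, padded to 64 bits, is 0xA246D05E953728DE.
Split into bytes (most-significant first): A2 46 D0 5E 95 37 28 DE.
Big-endian stores the most-significant byte at the lowest address.
So the memory order matches the most-significant-first order: A2 46 D0 5E 95 37 28 DE.

A2 46 D0 5E 95 37 28 DE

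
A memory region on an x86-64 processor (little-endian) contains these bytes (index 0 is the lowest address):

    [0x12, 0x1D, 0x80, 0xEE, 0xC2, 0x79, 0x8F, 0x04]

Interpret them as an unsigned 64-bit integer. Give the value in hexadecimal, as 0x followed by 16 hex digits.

0x048F79C2EE801D12

Little-endian stores the least-significant byte at the lowest address.
Reassemble most-significant byte first: 04 8F 79 C2 EE 80 1D 12 → 0x048F79C2EE801D12.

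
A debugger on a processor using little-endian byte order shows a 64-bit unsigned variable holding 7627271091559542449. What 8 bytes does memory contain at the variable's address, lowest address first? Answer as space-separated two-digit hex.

B1 2E 03 92 A5 82 D9 69

7627271091559542449 in hexadecimal, padded to 64 bits, is 0x69D982A592032EB1.
Split into bytes (most-significant first): 69 D9 82 A5 92 03 2E B1.
Little-endian: lowest address holds the least-significant byte.
So at ascending addresses the bytes are B1 2E 03 92 A5 82 D9 69.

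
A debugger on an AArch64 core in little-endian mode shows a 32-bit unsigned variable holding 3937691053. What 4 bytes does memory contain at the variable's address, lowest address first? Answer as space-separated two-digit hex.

AD 65 B4 EA

3937691053 in hexadecimal, padded to 32 bits, is 0xEAB465AD.
Split into bytes (most-significant first): EA B4 65 AD.
Little-endian: lowest address holds the least-significant byte.
So at ascending addresses the bytes are AD 65 B4 EA.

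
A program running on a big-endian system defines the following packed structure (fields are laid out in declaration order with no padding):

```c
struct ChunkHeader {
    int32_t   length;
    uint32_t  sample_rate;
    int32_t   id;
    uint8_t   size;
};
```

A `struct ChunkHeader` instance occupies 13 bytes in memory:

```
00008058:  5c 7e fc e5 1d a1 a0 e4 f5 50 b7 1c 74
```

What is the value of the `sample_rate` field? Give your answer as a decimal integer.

`sample_rate` follows `length` (4 bytes), so it starts at byte offset 4 and occupies 4 bytes.
Bytes at offsets 4..7: 1D A1 A0 E4.
Big-endian stores the most-significant byte at the lowest address.
The bytes are already most-significant first: 0x1DA1A0E4.
0x1DA1A0E4 = 497131748.

497131748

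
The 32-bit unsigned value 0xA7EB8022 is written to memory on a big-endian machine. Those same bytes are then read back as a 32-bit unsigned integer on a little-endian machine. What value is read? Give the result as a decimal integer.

578874279

Stored big-endian, the bytes at ascending addresses are A7 EB 80 22.
Read back as little-endian, the first byte is least significant, giving 0x2280EBA7.
0x2280EBA7 = 578874279.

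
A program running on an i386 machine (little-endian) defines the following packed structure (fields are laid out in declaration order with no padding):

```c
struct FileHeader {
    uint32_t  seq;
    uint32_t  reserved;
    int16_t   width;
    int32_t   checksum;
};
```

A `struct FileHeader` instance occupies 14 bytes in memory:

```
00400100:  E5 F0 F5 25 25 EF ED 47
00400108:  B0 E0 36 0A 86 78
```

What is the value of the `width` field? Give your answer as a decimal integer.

-8016

`width` follows `seq` (4 B), `reserved` (4 B), so it starts at offset 4 + 4 = 8 and occupies 2 bytes.
Bytes at offsets 8..9: B0 E0.
In little-endian order the low byte comes first in memory.
Reassemble most-significant byte first: E0 B0 → 0xE0B0.
Top bit is set, so as a signed 16-bit value this is 0xE0B0 − 2^16 = -8016.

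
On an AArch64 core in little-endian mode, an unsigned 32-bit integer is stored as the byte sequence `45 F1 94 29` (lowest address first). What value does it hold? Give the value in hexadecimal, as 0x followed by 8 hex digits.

0x2994F145

Little-endian stores the least-significant byte at the lowest address.
Reassemble most-significant byte first: 29 94 F1 45 → 0x2994F145.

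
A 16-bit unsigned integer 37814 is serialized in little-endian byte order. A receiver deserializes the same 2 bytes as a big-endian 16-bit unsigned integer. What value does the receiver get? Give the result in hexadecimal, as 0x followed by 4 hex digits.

37814 in 16-bit hexadecimal is 0x93B6.
Stored little-endian, the bytes at ascending addresses are B6 93.
Read back as big-endian, the last byte is least significant, giving 0xB693.

0xB693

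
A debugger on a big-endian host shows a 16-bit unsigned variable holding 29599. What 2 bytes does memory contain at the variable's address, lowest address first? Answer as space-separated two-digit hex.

73 9F

29599 in hexadecimal, padded to 16 bits, is 0x739F.
Split into bytes (most-significant first): 73 9F.
Big-endian: lowest address holds the most-significant byte.
So the memory order matches the most-significant-first order: 73 9F.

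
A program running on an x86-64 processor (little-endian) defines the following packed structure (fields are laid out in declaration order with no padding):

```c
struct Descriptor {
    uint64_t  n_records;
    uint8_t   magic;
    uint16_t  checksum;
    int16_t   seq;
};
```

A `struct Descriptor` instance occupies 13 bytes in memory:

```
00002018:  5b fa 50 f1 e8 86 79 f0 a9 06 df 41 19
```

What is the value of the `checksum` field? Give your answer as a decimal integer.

`checksum` follows `n_records` (8 B), `magic` (1 B), so it starts at offset 8 + 1 = 9 and occupies 2 bytes.
Bytes at offsets 9..10: 06 DF.
Little-endian: lowest address holds the least-significant byte.
Reassemble most-significant byte first: DF 06 → 0xDF06.
0xDF06 = 57094.

57094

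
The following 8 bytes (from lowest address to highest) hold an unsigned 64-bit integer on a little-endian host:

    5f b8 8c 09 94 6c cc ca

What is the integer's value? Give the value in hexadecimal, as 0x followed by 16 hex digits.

0xCACC6C94098CB85F

Little-endian: lowest address holds the least-significant byte.
Reassemble most-significant byte first: CA CC 6C 94 09 8C B8 5F → 0xCACC6C94098CB85F.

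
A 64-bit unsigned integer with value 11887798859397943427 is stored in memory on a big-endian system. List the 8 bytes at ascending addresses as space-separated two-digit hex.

A4 F9 F2 14 0F B5 50 83

11887798859397943427 in hexadecimal, padded to 64 bits, is 0xA4F9F2140FB55083.
Split into bytes (most-significant first): A4 F9 F2 14 0F B5 50 83.
In big-endian order the high byte comes first in memory.
So the memory order matches the most-significant-first order: A4 F9 F2 14 0F B5 50 83.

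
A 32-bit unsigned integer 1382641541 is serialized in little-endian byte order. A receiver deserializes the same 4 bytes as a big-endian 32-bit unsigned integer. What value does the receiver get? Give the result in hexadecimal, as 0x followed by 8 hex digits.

1382641541 in 32-bit hexadecimal is 0x52696F85.
Stored little-endian, the bytes at ascending addresses are 85 6F 69 52.
Read back as big-endian, the last byte is least significant, giving 0x856F6952.

0x856F6952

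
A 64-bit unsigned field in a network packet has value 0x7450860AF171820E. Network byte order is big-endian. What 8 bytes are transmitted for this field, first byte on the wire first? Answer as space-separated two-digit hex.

Split into bytes (most-significant first): 74 50 86 0A F1 71 82 0E.
Big-endian stores the most-significant byte at the lowest address.
So the memory order matches the most-significant-first order: 74 50 86 0A F1 71 82 0E.

74 50 86 0A F1 71 82 0E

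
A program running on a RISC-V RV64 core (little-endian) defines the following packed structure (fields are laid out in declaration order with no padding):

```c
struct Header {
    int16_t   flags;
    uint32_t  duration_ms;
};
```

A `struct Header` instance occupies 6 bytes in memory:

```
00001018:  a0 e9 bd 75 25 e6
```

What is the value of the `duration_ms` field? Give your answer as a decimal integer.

3861214653

`duration_ms` follows `flags` (2 bytes), so it starts at byte offset 2 and occupies 4 bytes.
Bytes at offsets 2..5: BD 75 25 E6.
Little-endian stores the least-significant byte at the lowest address.
Reassemble most-significant byte first: E6 25 75 BD → 0xE62575BD.
0xE62575BD = 3861214653.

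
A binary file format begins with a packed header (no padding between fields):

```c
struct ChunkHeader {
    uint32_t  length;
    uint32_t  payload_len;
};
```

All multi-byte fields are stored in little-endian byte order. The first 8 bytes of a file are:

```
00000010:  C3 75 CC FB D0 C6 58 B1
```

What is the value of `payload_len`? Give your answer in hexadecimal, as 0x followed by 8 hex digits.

`payload_len` follows `length` (4 bytes), so it starts at byte offset 4 and occupies 4 bytes.
Bytes at offsets 4..7: D0 C6 58 B1.
Little-endian: lowest address holds the least-significant byte.
Reassemble most-significant byte first: B1 58 C6 D0 → 0xB158C6D0.

0xB158C6D0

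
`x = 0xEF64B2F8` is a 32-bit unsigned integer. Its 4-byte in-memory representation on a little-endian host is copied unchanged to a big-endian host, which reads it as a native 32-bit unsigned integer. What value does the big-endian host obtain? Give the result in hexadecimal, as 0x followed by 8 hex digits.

0xF8B264EF

Stored little-endian, the bytes at ascending addresses are F8 B2 64 EF.
Read back as big-endian, the last byte is least significant, giving 0xF8B264EF.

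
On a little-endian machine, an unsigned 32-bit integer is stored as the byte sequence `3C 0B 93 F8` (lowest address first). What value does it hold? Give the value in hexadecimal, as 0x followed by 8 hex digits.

In little-endian order the low byte comes first in memory.
Reassemble most-significant byte first: F8 93 0B 3C → 0xF8930B3C.

0xF8930B3C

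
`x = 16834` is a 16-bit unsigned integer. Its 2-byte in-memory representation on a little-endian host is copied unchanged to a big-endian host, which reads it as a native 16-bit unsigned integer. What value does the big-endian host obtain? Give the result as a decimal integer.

49729

16834 in 16-bit hexadecimal is 0x41C2.
Stored little-endian, the bytes at ascending addresses are C2 41.
Read back as big-endian, the last byte is least significant, giving 0xC241.
0xC241 = 49729.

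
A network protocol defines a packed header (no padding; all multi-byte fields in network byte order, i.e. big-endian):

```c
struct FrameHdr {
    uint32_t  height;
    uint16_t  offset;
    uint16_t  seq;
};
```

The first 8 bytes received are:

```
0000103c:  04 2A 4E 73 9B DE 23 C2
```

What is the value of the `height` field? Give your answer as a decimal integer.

69881459

`height` is the first field, at byte offset 0, occupying 4 bytes.
Bytes at offsets 0..3: 04 2A 4E 73.
Big-endian: lowest address holds the most-significant byte.
The bytes are already most-significant first: 0x042A4E73.
0x042A4E73 = 69881459.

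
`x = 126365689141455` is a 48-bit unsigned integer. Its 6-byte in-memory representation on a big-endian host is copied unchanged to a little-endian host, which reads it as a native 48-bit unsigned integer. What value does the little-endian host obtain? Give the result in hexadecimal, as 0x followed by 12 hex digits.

0xCF5803CEED72

126365689141455 in 48-bit hexadecimal is 0x72EDCE0358CF.
Stored big-endian, the bytes at ascending addresses are 72 ED CE 03 58 CF.
Read back as little-endian, the first byte is least significant, giving 0xCF5803CEED72.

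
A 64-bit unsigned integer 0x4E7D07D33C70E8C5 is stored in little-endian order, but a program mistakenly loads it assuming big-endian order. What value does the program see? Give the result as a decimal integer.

Stored little-endian, the bytes at ascending addresses are C5 E8 70 3C D3 07 7D 4E.
Read back as big-endian, the last byte is least significant, giving 0xC5E8703CD3077D4E.
0xC5E8703CD3077D4E = 14260771626609507662.

14260771626609507662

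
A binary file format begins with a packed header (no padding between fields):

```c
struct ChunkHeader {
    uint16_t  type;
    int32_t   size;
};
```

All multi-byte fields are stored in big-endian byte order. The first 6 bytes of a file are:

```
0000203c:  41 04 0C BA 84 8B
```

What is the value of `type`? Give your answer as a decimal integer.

16644

`type` is the first field, at byte offset 0, occupying 2 bytes.
Bytes at offsets 0..1: 41 04.
Big-endian: lowest address holds the most-significant byte.
The bytes are already most-significant first: 0x4104.
0x4104 = 16644.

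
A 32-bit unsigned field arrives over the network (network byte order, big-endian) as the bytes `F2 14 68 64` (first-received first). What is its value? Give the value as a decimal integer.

Big-endian stores the most-significant byte at the lowest address.
The bytes are already most-significant first: 0xF2146864.
0xF2146864 = 4061423716.

4061423716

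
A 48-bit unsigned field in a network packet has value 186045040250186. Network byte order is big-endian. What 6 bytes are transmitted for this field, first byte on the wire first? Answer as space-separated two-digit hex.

A9 34 FC 89 4D 4A

186045040250186 in hexadecimal, padded to 48 bits, is 0xA934FC894D4A.
Split into bytes (most-significant first): A9 34 FC 89 4D 4A.
Big-endian: lowest address holds the most-significant byte.
So the memory order matches the most-significant-first order: A9 34 FC 89 4D 4A.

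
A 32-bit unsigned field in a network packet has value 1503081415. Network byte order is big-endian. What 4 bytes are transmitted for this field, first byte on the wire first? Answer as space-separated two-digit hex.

59 97 33 C7

1503081415 in hexadecimal, padded to 32 bits, is 0x599733C7.
Split into bytes (most-significant first): 59 97 33 C7.
Big-endian stores the most-significant byte at the lowest address.
So the memory order matches the most-significant-first order: 59 97 33 C7.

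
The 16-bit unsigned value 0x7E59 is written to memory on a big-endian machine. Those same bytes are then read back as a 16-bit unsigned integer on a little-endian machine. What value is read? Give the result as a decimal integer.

Stored big-endian, the bytes at ascending addresses are 7E 59.
Read back as little-endian, the first byte is least significant, giving 0x597E.
0x597E = 22910.

22910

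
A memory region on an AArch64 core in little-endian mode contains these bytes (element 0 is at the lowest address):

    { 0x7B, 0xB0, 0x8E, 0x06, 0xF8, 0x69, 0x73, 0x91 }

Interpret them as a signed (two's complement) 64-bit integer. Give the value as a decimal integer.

-7965906801905454981

Little-endian stores the least-significant byte at the lowest address.
Reassemble most-significant byte first: 91 73 69 F8 06 8E B0 7B → 0x917369F8068EB07B.
Top bit is set, so as a signed 64-bit value this is 0x917369F8068EB07B − 2^64 = -7965906801905454981.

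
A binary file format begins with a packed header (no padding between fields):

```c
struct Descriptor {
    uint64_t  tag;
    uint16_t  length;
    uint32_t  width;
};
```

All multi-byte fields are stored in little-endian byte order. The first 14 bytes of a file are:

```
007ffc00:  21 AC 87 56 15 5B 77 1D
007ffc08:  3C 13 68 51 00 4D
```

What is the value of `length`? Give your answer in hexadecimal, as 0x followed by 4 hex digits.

`length` follows `tag` (8 bytes), so it starts at byte offset 8 and occupies 2 bytes.
Bytes at offsets 8..9: 3C 13.
In little-endian order the low byte comes first in memory.
Reassemble most-significant byte first: 13 3C → 0x133C.

0x133C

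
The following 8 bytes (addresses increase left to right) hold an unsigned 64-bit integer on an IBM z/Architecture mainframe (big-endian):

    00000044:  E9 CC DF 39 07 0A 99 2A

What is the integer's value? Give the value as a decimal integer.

16847085742110447914

In big-endian order the high byte comes first in memory.
The bytes are already most-significant first: 0xE9CCDF39070A992A.
0xE9CCDF39070A992A = 16847085742110447914.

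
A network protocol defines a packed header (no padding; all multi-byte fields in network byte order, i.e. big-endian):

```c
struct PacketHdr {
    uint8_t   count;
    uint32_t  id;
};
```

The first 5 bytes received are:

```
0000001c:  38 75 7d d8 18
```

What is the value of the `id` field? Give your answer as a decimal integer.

`id` follows `count` (1 byte), so it starts at byte offset 1 and occupies 4 bytes.
Bytes at offsets 1..4: 75 7D D8 18.
Big-endian stores the most-significant byte at the lowest address.
The bytes are already most-significant first: 0x757DD818.
0x757DD818 = 1971181592.

1971181592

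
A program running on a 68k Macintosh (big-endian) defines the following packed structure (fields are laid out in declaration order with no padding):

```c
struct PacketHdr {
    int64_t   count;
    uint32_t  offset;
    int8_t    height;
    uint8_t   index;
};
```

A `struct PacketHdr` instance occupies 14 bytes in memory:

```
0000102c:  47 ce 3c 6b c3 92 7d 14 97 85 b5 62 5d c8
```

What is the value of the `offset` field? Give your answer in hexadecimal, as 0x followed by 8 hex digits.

`offset` follows `count` (8 bytes), so it starts at byte offset 8 and occupies 4 bytes.
Bytes at offsets 8..11: 97 85 B5 62.
Big-endian stores the most-significant byte at the lowest address.
The bytes are already most-significant first: 0x9785B562.

0x9785B562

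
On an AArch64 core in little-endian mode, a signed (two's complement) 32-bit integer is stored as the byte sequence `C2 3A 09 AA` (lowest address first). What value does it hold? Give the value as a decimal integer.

Little-endian stores the least-significant byte at the lowest address.
Reassemble most-significant byte first: AA 09 3A C2 → 0xAA093AC2.
Top bit is set, so as a signed 32-bit value this is 0xAA093AC2 − 2^32 = -1442235710.

-1442235710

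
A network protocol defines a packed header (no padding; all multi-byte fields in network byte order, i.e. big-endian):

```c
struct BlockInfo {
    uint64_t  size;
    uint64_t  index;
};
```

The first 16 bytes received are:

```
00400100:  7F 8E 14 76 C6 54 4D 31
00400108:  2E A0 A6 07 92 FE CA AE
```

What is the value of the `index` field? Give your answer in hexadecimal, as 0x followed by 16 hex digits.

0x2EA0A60792FECAAE

`index` follows `size` (8 bytes), so it starts at byte offset 8 and occupies 8 bytes.
Bytes at offsets 8..15: 2E A0 A6 07 92 FE CA AE.
Big-endian stores the most-significant byte at the lowest address.
The bytes are already most-significant first: 0x2EA0A60792FECAAE.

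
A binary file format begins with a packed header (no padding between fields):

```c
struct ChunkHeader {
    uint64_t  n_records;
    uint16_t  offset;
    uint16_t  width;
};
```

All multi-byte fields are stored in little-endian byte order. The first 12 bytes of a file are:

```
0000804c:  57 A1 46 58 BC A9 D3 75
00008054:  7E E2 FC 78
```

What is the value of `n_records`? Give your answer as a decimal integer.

8490316348923486551

`n_records` is the first field, at byte offset 0, occupying 8 bytes.
Bytes at offsets 0..7: 57 A1 46 58 BC A9 D3 75.
Little-endian stores the least-significant byte at the lowest address.
Reassemble most-significant byte first: 75 D3 A9 BC 58 46 A1 57 → 0x75D3A9BC5846A157.
0x75D3A9BC5846A157 = 8490316348923486551.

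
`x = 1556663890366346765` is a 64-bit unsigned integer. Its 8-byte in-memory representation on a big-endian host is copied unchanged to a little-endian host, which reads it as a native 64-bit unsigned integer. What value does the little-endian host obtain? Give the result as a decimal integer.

988248247520827925

1556663890366346765 in 64-bit hexadecimal is 0x159A618F8BF6B60D.
Stored big-endian, the bytes at ascending addresses are 15 9A 61 8F 8B F6 B6 0D.
Read back as little-endian, the first byte is least significant, giving 0x0DB6F68B8F619A15.
0x0DB6F68B8F619A15 = 988248247520827925.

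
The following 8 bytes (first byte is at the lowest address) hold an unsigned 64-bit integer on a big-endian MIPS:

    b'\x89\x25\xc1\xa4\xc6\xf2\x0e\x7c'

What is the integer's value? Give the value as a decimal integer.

In big-endian order the high byte comes first in memory.
The bytes are already most-significant first: 0x8925C1A4C6F20E7C.
0x8925C1A4C6F20E7C = 9882517870790971004.

9882517870790971004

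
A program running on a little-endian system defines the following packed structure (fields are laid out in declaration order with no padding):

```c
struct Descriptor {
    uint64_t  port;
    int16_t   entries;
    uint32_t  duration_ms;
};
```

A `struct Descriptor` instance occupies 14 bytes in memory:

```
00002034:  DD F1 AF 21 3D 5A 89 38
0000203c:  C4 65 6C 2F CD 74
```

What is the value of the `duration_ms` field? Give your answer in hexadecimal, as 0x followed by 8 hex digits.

0x74CD2F6C

`duration_ms` follows `port` (8 B), `entries` (2 B), so it starts at offset 8 + 2 = 10 and occupies 4 bytes.
Bytes at offsets 10..13: 6C 2F CD 74.
Little-endian: lowest address holds the least-significant byte.
Reassemble most-significant byte first: 74 CD 2F 6C → 0x74CD2F6C.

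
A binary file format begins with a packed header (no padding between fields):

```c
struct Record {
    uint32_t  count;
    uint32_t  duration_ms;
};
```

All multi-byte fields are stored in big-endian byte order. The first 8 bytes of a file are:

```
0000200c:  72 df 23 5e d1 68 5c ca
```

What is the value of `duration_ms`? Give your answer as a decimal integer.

3513277642

`duration_ms` follows `count` (4 bytes), so it starts at byte offset 4 and occupies 4 bytes.
Bytes at offsets 4..7: D1 68 5C CA.
Big-endian: lowest address holds the most-significant byte.
The bytes are already most-significant first: 0xD1685CCA.
0xD1685CCA = 3513277642.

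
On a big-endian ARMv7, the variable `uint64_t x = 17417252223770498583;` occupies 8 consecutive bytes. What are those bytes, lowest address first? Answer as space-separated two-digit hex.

17417252223770498583 in hexadecimal, padded to 64 bits, is 0xF1B6829DF1391617.
Split into bytes (most-significant first): F1 B6 82 9D F1 39 16 17.
Big-endian: lowest address holds the most-significant byte.
So the memory order matches the most-significant-first order: F1 B6 82 9D F1 39 16 17.

F1 B6 82 9D F1 39 16 17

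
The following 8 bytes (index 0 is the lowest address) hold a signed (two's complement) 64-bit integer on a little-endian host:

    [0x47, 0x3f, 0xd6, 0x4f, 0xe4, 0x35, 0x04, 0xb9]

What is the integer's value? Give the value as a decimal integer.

In little-endian order the low byte comes first in memory.
Reassemble most-significant byte first: B9 04 35 E4 4F D6 3F 47 → 0xB90435E44FD63F47.
Top bit is set, so as a signed 64-bit value this is 0xB90435E44FD63F47 − 2^64 = -5114904022077784249.

-5114904022077784249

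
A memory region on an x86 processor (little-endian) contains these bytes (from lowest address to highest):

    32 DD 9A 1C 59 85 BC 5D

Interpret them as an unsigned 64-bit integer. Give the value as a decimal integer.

Little-endian: lowest address holds the least-significant byte.
Reassemble most-significant byte first: 5D BC 85 59 1C 9A DD 32 → 0x5DBC85591C9ADD32.
0x5DBC85591C9ADD32 = 6754420158927396146.

6754420158927396146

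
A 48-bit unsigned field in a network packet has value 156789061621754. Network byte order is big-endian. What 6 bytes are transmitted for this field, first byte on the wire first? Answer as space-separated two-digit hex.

8E 99 4C 52 97 FA

156789061621754 in hexadecimal, padded to 48 bits, is 0x8E994C5297FA.
Split into bytes (most-significant first): 8E 99 4C 52 97 FA.
In big-endian order the high byte comes first in memory.
So the memory order matches the most-significant-first order: 8E 99 4C 52 97 FA.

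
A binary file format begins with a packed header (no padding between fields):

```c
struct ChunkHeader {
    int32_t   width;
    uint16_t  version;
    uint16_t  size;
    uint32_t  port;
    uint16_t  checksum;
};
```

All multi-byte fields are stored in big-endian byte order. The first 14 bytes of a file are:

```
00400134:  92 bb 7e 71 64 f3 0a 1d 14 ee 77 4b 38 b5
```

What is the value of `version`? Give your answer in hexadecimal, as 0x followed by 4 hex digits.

0x64F3

`version` follows `width` (4 bytes), so it starts at byte offset 4 and occupies 2 bytes.
Bytes at offsets 4..5: 64 F3.
Big-endian stores the most-significant byte at the lowest address.
The bytes are already most-significant first: 0x64F3.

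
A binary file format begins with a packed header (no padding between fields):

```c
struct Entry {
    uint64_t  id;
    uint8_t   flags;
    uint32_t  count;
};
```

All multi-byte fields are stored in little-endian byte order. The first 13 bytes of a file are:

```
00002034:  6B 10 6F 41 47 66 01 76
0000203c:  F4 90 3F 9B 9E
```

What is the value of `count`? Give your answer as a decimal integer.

2660974480

`count` follows `id` (8 B), `flags` (1 B), so it starts at offset 8 + 1 = 9 and occupies 4 bytes.
Bytes at offsets 9..12: 90 3F 9B 9E.
Little-endian stores the least-significant byte at the lowest address.
Reassemble most-significant byte first: 9E 9B 3F 90 → 0x9E9B3F90.
0x9E9B3F90 = 2660974480.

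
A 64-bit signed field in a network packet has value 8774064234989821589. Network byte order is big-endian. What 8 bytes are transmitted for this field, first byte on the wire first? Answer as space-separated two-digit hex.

79 C3 BC EF 4B 07 1E 95

8774064234989821589 in hexadecimal, padded to 64 bits, is 0x79C3BCEF4B071E95.
Split into bytes (most-significant first): 79 C3 BC EF 4B 07 1E 95.
Big-endian: lowest address holds the most-significant byte.
So the memory order matches the most-significant-first order: 79 C3 BC EF 4B 07 1E 95.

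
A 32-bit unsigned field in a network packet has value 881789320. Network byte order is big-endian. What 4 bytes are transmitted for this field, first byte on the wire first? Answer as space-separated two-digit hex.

34 8F 09 88

881789320 in hexadecimal, padded to 32 bits, is 0x348F0988.
Split into bytes (most-significant first): 34 8F 09 88.
In big-endian order the high byte comes first in memory.
So the memory order matches the most-significant-first order: 34 8F 09 88.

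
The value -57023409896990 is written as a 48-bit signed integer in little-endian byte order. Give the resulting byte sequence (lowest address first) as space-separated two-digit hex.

Two's complement of -57023409896990 in 48 bits: 57023409896990 = 0x33DCCC173E1E; invert → 0xCC2333E8C1E1; add 1 → 0xCC2333E8C1E2.
Split into bytes (most-significant first): CC 23 33 E8 C1 E2.
Little-endian stores the least-significant byte at the lowest address.
So at ascending addresses the bytes are E2 C1 E8 33 23 CC.

E2 C1 E8 33 23 CC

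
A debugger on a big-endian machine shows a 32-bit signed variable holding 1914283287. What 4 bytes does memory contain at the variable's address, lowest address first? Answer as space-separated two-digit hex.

1914283287 in hexadecimal, padded to 32 bits, is 0x7219A517.
Split into bytes (most-significant first): 72 19 A5 17.
Big-endian: lowest address holds the most-significant byte.
So the memory order matches the most-significant-first order: 72 19 A5 17.

72 19 A5 17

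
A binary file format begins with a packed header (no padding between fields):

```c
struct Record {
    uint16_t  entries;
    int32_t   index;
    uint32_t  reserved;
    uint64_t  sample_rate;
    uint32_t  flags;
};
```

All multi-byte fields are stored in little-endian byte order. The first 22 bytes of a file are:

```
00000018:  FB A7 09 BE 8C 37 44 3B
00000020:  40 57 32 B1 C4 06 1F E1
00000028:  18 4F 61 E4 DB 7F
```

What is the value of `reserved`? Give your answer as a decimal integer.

`reserved` follows `entries` (2 B), `index` (4 B), so it starts at offset 2 + 4 = 6 and occupies 4 bytes.
Bytes at offsets 6..9: 44 3B 40 57.
In little-endian order the low byte comes first in memory.
Reassemble most-significant byte first: 57 40 3B 44 → 0x57403B44.
0x57403B44 = 1463827268.

1463827268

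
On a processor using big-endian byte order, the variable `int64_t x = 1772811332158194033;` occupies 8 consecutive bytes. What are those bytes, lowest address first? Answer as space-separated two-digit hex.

1772811332158194033 in hexadecimal, padded to 64 bits, is 0x189A4A838B138171.
Split into bytes (most-significant first): 18 9A 4A 83 8B 13 81 71.
In big-endian order the high byte comes first in memory.
So the memory order matches the most-significant-first order: 18 9A 4A 83 8B 13 81 71.

18 9A 4A 83 8B 13 81 71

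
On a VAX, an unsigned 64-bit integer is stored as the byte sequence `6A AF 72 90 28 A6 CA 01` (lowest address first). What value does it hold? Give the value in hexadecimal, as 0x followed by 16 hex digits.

Little-endian stores the least-significant byte at the lowest address.
Reassemble most-significant byte first: 01 CA A6 28 90 72 AF 6A → 0x01CAA6289072AF6A.

0x01CAA6289072AF6A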